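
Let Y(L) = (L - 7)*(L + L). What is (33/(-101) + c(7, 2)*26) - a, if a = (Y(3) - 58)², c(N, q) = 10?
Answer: -652897/101 ≈ -6464.3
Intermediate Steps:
Y(L) = 2*L*(-7 + L) (Y(L) = (-7 + L)*(2*L) = 2*L*(-7 + L))
a = 6724 (a = (2*3*(-7 + 3) - 58)² = (2*3*(-4) - 58)² = (-24 - 58)² = (-82)² = 6724)
(33/(-101) + c(7, 2)*26) - a = (33/(-101) + 10*26) - 1*6724 = (33*(-1/101) + 260) - 6724 = (-33/101 + 260) - 6724 = 26227/101 - 6724 = -652897/101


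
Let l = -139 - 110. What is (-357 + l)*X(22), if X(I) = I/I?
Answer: -606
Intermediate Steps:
l = -249
X(I) = 1
(-357 + l)*X(22) = (-357 - 249)*1 = -606*1 = -606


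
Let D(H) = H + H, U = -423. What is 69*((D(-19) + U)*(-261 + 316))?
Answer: -1749495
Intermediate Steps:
D(H) = 2*H
69*((D(-19) + U)*(-261 + 316)) = 69*((2*(-19) - 423)*(-261 + 316)) = 69*((-38 - 423)*55) = 69*(-461*55) = 69*(-25355) = -1749495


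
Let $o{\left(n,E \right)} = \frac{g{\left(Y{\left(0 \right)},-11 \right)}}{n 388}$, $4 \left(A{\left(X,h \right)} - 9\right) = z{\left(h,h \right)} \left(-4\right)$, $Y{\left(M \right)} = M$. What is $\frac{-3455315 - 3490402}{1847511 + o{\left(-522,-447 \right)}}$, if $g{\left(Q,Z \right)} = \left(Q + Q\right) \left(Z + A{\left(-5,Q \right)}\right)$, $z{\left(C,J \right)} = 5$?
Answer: $- \frac{2315239}{615837} \approx -3.7595$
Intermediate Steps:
$A{\left(X,h \right)} = 4$ ($A{\left(X,h \right)} = 9 + \frac{5 \left(-4\right)}{4} = 9 + \frac{1}{4} \left(-20\right) = 9 - 5 = 4$)
$g{\left(Q,Z \right)} = 2 Q \left(4 + Z\right)$ ($g{\left(Q,Z \right)} = \left(Q + Q\right) \left(Z + 4\right) = 2 Q \left(4 + Z\right)$)
$o{\left(n,E \right)} = 0$ ($o{\left(n,E \right)} = \frac{2 \cdot 0 \left(4 - 11\right)}{n 388} = \frac{2 \cdot 0 \left(-7\right)}{388 n} = 0 \frac{1}{388 n} = 0$)
$\frac{-3455315 - 3490402}{1847511 + o{\left(-522,-447 \right)}} = \frac{-3455315 - 3490402}{1847511 + 0} = - \frac{6945717}{1847511} = \left(-6945717\right) \frac{1}{1847511} = - \frac{2315239}{615837}$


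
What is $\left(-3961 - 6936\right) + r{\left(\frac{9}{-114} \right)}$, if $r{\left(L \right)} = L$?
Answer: $- \frac{414089}{38} \approx -10897.0$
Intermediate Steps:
$\left(-3961 - 6936\right) + r{\left(\frac{9}{-114} \right)} = \left(-3961 - 6936\right) + \frac{9}{-114} = \left(-3961 - 6936\right) + 9 \left(- \frac{1}{114}\right) = -10897 - \frac{3}{38} = - \frac{414089}{38}$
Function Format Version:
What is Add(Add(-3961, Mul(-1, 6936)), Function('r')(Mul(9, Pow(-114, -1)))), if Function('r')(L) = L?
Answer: Rational(-414089, 38) ≈ -10897.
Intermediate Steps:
Add(Add(-3961, Mul(-1, 6936)), Function('r')(Mul(9, Pow(-114, -1)))) = Add(Add(-3961, Mul(-1, 6936)), Mul(9, Pow(-114, -1))) = Add(Add(-3961, -6936), Mul(9, Rational(-1, 114))) = Add(-10897, Rational(-3, 38)) = Rational(-414089, 38)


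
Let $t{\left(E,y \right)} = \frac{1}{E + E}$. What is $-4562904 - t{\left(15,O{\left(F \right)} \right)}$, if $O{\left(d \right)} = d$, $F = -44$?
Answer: $- \frac{136887121}{30} \approx -4.5629 \cdot 10^{6}$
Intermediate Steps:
$t{\left(E,y \right)} = \frac{1}{2 E}$
$-4562904 - t{\left(15,O{\left(F \right)} \right)} = -4562904 - \frac{1}{2 \cdot 15} = -4562904 - \frac{1}{2} \cdot \frac{1}{15} = -4562904 - \frac{1}{30} = - \frac{136887121}{30}$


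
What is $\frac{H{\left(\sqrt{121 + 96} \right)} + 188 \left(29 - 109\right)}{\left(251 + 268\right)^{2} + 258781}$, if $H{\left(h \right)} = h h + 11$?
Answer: $- \frac{7406}{264071} \approx -0.028045$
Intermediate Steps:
$H{\left(h \right)} = 11 + h^{2}$ ($H{\left(h \right)} = h^{2} + 11 = 11 + h^{2}$)
$\frac{H{\left(\sqrt{121 + 96} \right)} + 188 \left(29 - 109\right)}{\left(251 + 268\right)^{2} + 258781} = \frac{\left(11 + \left(\sqrt{121 + 96}\right)^{2}\right) + 188 \left(29 - 109\right)}{\left(251 + 268\right)^{2} + 258781} = \frac{\left(11 + \left(\sqrt{217}\right)^{2}\right) + 188 \left(-80\right)}{519^{2} + 258781} = \frac{\left(11 + 217\right) - 15040}{269361 + 258781} = \frac{228 - 15040}{528142} = \left(-14812\right) \frac{1}{528142} = - \frac{7406}{264071}$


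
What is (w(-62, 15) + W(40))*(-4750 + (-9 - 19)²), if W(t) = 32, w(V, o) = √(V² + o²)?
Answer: -126912 - 3966*√4069 ≈ -3.7990e+5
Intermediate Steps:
(w(-62, 15) + W(40))*(-4750 + (-9 - 19)²) = (√((-62)² + 15²) + 32)*(-4750 + (-9 - 19)²) = (√(3844 + 225) + 32)*(-4750 + (-28)²) = (√4069 + 32)*(-4750 + 784) = (32 + √4069)*(-3966) = -126912 - 3966*√4069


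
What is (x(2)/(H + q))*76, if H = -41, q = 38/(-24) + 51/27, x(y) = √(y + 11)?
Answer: -2736*√13/1465 ≈ -6.7336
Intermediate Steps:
x(y) = √(11 + y)
q = 11/36 (q = 38*(-1/24) + 51*(1/27) = -19/12 + 17/9 = 11/36 ≈ 0.30556)
(x(2)/(H + q))*76 = (√(11 + 2)/(-41 + 11/36))*76 = (√13/(-1465/36))*76 = (√13*(-36/1465))*76 = -36*√13/1465*76 = -2736*√13/1465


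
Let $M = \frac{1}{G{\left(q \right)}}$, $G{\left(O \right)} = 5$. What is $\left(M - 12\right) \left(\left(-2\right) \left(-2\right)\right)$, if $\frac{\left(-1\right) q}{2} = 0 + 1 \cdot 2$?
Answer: $- \frac{236}{5} \approx -47.2$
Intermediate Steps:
$q = -4$ ($q = - 2 \left(0 + 1 \cdot 2\right) = - 2 \left(0 + 2\right) = \left(-2\right) 2 = -4$)
$M = \frac{1}{5} \approx 0.2$
$\left(M - 12\right) \left(\left(-2\right) \left(-2\right)\right) = \left(\frac{1}{5} - 12\right) \left(\left(-2\right) \left(-2\right)\right) = \left(- \frac{59}{5}\right) 4 = - \frac{236}{5}$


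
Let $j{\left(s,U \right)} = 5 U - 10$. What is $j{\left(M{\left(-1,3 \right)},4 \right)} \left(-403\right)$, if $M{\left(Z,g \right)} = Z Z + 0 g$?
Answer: $-4030$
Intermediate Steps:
$M{\left(Z,g \right)} = Z^{2}$ ($M{\left(Z,g \right)} = Z^{2} + 0 = Z^{2}$)
$j{\left(s,U \right)} = -10 + 5 U$
$j{\left(M{\left(-1,3 \right)},4 \right)} \left(-403\right) = \left(-10 + 5 \cdot 4\right) \left(-403\right) = \left(-10 + 20\right) \left(-403\right) = 10 \left(-403\right) = -4030$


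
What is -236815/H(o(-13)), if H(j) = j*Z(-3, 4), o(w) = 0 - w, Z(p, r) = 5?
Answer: -47363/13 ≈ -3643.3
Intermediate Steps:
o(w) = -w
H(j) = 5*j (H(j) = j*5 = 5*j)
-236815/H(o(-13)) = -236815/(5*(-1*(-13))) = -236815/(5*13) = -236815/65 = -236815*1/65 = -47363/13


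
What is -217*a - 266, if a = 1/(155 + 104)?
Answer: -9873/37 ≈ -266.84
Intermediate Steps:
a = 1/259 ≈ 0.0038610
-217*a - 266 = -217*1/259 - 266 = -31/37 - 266 = -9873/37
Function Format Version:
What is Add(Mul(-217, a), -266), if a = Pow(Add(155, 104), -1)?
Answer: Rational(-9873, 37) ≈ -266.84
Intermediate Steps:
a = Rational(1, 259) (a = Pow(259, -1) = Rational(1, 259) ≈ 0.0038610)
Add(Mul(-217, a), -266) = Add(Mul(-217, Rational(1, 259)), -266) = Add(Rational(-31, 37), -266) = Rational(-9873, 37)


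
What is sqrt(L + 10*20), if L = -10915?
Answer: I*sqrt(10715) ≈ 103.51*I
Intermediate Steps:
sqrt(L + 10*20) = sqrt(-10915 + 10*20) = sqrt(-10915 + 200) = sqrt(-10715) = I*sqrt(10715)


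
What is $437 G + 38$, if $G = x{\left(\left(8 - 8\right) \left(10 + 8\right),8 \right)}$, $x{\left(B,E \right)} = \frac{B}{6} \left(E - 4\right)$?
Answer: $38$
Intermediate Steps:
$x{\left(B,E \right)} = \frac{B \left(-4 + E\right)}{6}$ ($x{\left(B,E \right)} = B \frac{1}{6} \left(-4 + E\right) = \frac{B}{6} \left(-4 + E\right) = \frac{B \left(-4 + E\right)}{6}$)
$G = 0$ ($G = \frac{\left(8 - 8\right) \left(10 + 8\right) \left(-4 + 8\right)}{6} = \frac{1}{6} \cdot 0 \cdot 18 \cdot 4 = \frac{1}{6} \cdot 0 \cdot 4 = 0$)
$437 G + 38 = 437 \cdot 0 + 38 = 0 + 38 = 38$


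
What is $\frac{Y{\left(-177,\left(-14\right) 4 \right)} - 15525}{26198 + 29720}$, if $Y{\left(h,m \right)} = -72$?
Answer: $- \frac{15597}{55918} \approx -0.27893$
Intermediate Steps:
$\frac{Y{\left(-177,\left(-14\right) 4 \right)} - 15525}{26198 + 29720} = \frac{-72 - 15525}{26198 + 29720} = - \frac{15597}{55918}$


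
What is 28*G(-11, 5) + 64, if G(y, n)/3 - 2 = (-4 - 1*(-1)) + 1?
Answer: 64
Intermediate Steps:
G(y, n) = 0 (G(y, n) = 6 + 3*((-4 - 1*(-1)) + 1) = 6 + 3*((-4 + 1) + 1) = 6 + 3*(-3 + 1) = 6 + 3*(-2) = 6 - 6 = 0)
28*G(-11, 5) + 64 = 28*0 + 64 = 0 + 64 = 64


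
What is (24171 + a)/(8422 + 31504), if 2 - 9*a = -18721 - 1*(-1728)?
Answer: 39089/59889 ≈ 0.65269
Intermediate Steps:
a = 5665/3 (a = 2/9 - (-18721 - 1*(-1728))/9 = 2/9 - (-18721 + 1728)/9 = 2/9 - ⅑*(-16993) = 2/9 + 16993/9 = 5665/3 ≈ 1888.3)
(24171 + a)/(8422 + 31504) = (24171 + 5665/3)/(8422 + 31504) = (78178/3)/39926 = (78178/3)*(1/39926) = 39089/59889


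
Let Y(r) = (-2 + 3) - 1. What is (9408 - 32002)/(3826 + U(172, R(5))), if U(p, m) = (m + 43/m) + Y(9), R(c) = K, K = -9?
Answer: -101673/17155 ≈ -5.9267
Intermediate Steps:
Y(r) = 0 (Y(r) = 1 - 1 = 0)
R(c) = -9
U(p, m) = m + 43/m (U(p, m) = (m + 43/m) + 0 = m + 43/m)
(9408 - 32002)/(3826 + U(172, R(5))) = (9408 - 32002)/(3826 + (-9 + 43/(-9))) = -22594/(3826 + (-9 + 43*(-⅑))) = -22594/(3826 + (-9 - 43/9)) = -22594/(3826 - 124/9) = -22594/34310/9 = -22594*9/34310 = -101673/17155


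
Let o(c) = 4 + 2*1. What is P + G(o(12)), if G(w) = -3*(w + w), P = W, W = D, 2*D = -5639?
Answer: -5711/2 ≈ -2855.5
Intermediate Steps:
D = -5639/2 (D = (½)*(-5639) = -5639/2 ≈ -2819.5)
W = -5639/2 ≈ -2819.5
o(c) = 6 (o(c) = 4 + 2 = 6)
P = -5639/2 ≈ -2819.5
G(w) = -6*w
P + G(o(12)) = -5639/2 - 6*6 = -5639/2 - 36 = -5711/2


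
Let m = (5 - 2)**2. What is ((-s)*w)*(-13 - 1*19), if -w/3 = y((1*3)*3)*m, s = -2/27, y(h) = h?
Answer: 576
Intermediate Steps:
m = 9 (m = 3**2 = 9)
s = -2/27 (s = -2*1/27 = -2/27 ≈ -0.074074)
w = -243 (w = -3*(1*3)*3*9 = -3*3*3*9 = -27*9 = -3*81 = -243)
((-s)*w)*(-13 - 1*19) = (-1*(-2/27)*(-243))*(-13 - 1*19) = ((2/27)*(-243))*(-13 - 19) = -18*(-32) = 576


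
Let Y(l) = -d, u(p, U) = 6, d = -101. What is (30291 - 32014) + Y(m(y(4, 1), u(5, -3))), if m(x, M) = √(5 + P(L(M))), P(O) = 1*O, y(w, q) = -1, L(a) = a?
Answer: -1622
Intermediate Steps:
P(O) = O
m(x, M) = √(5 + M)
Y(l) = 101 (Y(l) = -1*(-101) = 101)
(30291 - 32014) + Y(m(y(4, 1), u(5, -3))) = (30291 - 32014) + 101 = -1723 + 101 = -1622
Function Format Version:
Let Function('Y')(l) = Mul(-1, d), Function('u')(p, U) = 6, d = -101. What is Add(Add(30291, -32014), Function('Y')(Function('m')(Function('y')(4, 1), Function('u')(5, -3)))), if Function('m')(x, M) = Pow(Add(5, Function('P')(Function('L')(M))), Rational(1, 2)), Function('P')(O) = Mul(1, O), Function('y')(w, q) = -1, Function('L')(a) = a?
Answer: -1622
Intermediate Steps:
Function('P')(O) = O
Function('m')(x, M) = Pow(Add(5, M), Rational(1, 2))
Function('Y')(l) = 101 (Function('Y')(l) = Mul(-1, -101) = 101)
Add(Add(30291, -32014), Function('Y')(Function('m')(Function('y')(4, 1), Function('u')(5, -3)))) = Add(Add(30291, -32014), 101) = Add(-1723, 101) = -1622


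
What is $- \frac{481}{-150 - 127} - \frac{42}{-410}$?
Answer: $\frac{104422}{56785} \approx 1.8389$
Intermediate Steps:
$- \frac{481}{-150 - 127} - \frac{42}{-410} = - \frac{481}{-277} - - \frac{21}{205} = \left(-481\right) \left(- \frac{1}{277}\right) + \frac{21}{205} = \frac{481}{277} + \frac{21}{205} = \frac{104422}{56785}$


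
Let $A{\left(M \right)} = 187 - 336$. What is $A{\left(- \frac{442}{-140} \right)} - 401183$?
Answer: $-401332$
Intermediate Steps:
$A{\left(M \right)} = -149$ ($A{\left(M \right)} = 187 - 336 = -149$)
$A{\left(- \frac{442}{-140} \right)} - 401183 = -149 - 401183 = -401332$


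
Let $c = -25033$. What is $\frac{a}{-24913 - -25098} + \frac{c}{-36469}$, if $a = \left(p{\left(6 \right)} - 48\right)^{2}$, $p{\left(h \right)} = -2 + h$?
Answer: $\frac{75235089}{6746765} \approx 11.151$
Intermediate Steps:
$a = 1936$ ($a = \left(\left(-2 + 6\right) - 48\right)^{2} = \left(4 - 48\right)^{2} = \left(-44\right)^{2} = 1936$)
$\frac{a}{-24913 - -25098} + \frac{c}{-36469} = \frac{1936}{-24913 - -25098} - \frac{25033}{-36469} = \frac{1936}{-24913 + 25098} - - \frac{25033}{36469} = \frac{1936}{185} + \frac{25033}{36469} = \frac{75235089}{6746765}$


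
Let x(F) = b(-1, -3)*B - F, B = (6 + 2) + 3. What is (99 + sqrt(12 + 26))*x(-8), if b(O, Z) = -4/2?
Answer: -1386 - 14*sqrt(38) ≈ -1472.3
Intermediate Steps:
b(O, Z) = -2 (b(O, Z) = -4*1/2 = -2)
B = 11 (B = 8 + 3 = 11)
x(F) = -22 - F (x(F) = -2*11 - F = -22 - F)
(99 + sqrt(12 + 26))*x(-8) = (99 + sqrt(12 + 26))*(-22 - 1*(-8)) = (99 + sqrt(38))*(-22 + 8) = (99 + sqrt(38))*(-14) = -1386 - 14*sqrt(38)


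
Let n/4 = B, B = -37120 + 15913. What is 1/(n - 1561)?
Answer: -1/86389 ≈ -1.1576e-5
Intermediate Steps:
B = -21207
n = -84828 (n = 4*(-21207) = -84828)
1/(n - 1561) = 1/(-84828 - 1561) = 1/(-86389) = -1/86389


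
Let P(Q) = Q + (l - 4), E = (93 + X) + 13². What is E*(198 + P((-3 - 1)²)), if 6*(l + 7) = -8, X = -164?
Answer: 59290/3 ≈ 19763.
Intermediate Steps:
l = -25/3 (l = -7 + (⅙)*(-8) = -7 - 4/3 = -25/3 ≈ -8.3333)
E = 98 (E = (93 - 164) + 13² = -71 + 169 = 98)
P(Q) = -37/3 + Q (P(Q) = Q + (-25/3 - 4) = Q - 37/3 = -37/3 + Q)
E*(198 + P((-3 - 1)²)) = 98*(198 + (-37/3 + (-3 - 1)²)) = 98*(198 + (-37/3 + (-4)²)) = 98*(198 + (-37/3 + 16)) = 98*(198 + 11/3) = 98*(605/3) = 59290/3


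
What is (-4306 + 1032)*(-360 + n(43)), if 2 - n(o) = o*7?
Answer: 2157566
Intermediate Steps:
n(o) = 2 - 7*o (n(o) = 2 - o*7 = 2 - 7*o)
(-4306 + 1032)*(-360 + n(43)) = (-4306 + 1032)*(-360 + (2 - 7*43)) = -3274*(-360 + (2 - 301)) = -3274*(-360 - 299) = -3274*(-659) = 2157566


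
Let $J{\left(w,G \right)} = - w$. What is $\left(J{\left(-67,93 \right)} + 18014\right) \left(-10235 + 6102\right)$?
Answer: $-74728773$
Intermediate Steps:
$\left(J{\left(-67,93 \right)} + 18014\right) \left(-10235 + 6102\right) = \left(\left(-1\right) \left(-67\right) + 18014\right) \left(-10235 + 6102\right) = \left(67 + 18014\right) \left(-4133\right) = 18081 \left(-4133\right) = -74728773$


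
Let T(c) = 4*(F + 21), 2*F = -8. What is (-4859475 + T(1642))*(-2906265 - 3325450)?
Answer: 30282439493005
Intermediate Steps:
F = -4 (F = (½)*(-8) = -4)
T(c) = 68 (T(c) = 4*(-4 + 21) = 4*17 = 68)
(-4859475 + T(1642))*(-2906265 - 3325450) = (-4859475 + 68)*(-2906265 - 3325450) = -4859407*(-6231715) = 30282439493005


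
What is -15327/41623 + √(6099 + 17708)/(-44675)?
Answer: -15327/41623 - √23807/44675 ≈ -0.37169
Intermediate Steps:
-15327/41623 + √(6099 + 17708)/(-44675) = -15327*1/41623 + √23807*(-1/44675) = -15327/41623 - √23807/44675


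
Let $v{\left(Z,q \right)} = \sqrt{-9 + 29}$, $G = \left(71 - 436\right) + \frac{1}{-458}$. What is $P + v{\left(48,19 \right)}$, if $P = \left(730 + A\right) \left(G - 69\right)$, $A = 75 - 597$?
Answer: $- \frac{20672392}{229} + 2 \sqrt{5} \approx -90268.0$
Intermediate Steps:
$A = -522$
$G = - \frac{167171}{458}$ ($G = -365 - \frac{1}{458} = - \frac{167171}{458} \approx -365.0$)
$v{\left(Z,q \right)} = 2 \sqrt{5}$ ($v{\left(Z,q \right)} = \sqrt{20} = 2 \sqrt{5}$)
$P = - \frac{20672392}{229}$ ($P = \left(730 - 522\right) \left(- \frac{167171}{458} - 69\right) = 208 \left(- \frac{198773}{458}\right) = - \frac{20672392}{229} \approx -90273.0$)
$P + v{\left(48,19 \right)} = - \frac{20672392}{229} + 2 \sqrt{5}$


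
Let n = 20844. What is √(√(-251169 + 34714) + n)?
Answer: √(20844 + I*√216455) ≈ 144.38 + 1.611*I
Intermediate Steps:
√(√(-251169 + 34714) + n) = √(√(-251169 + 34714) + 20844) = √(√(-216455) + 20844) = √(I*√216455 + 20844) = √(20844 + I*√216455)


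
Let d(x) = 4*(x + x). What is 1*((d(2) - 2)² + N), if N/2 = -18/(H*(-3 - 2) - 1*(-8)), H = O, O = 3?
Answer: 1408/7 ≈ 201.14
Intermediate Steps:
H = 3
d(x) = 8*x (d(x) = 4*(2*x) = 8*x)
N = 36/7 (N = 2*(-18/(3*(-3 - 2) - 1*(-8))) = 2*(-18/(3*(-5) + 8)) = 2*(-18/(-15 + 8)) = 2*(-18/(-7)) = 2*(-18*(-⅐)) = 2*(18/7) = 36/7 ≈ 5.1429)
1*((d(2) - 2)² + N) = 1*((8*2 - 2)² + 36/7) = 1*((16 - 2)² + 36/7) = 1*(14² + 36/7) = 1*(196 + 36/7) = 1*(1408/7) = 1408/7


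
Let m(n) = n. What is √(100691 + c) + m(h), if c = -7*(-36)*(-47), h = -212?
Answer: -212 + √88847 ≈ 86.072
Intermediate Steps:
c = -11844 (c = 252*(-47) = -11844)
√(100691 + c) + m(h) = √(100691 - 11844) - 212 = √88847 - 212 = -212 + √88847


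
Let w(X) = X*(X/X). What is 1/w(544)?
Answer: 1/544 ≈ 0.0018382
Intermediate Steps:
w(X) = X (w(X) = X*1 = X)
1/w(544) = 1/544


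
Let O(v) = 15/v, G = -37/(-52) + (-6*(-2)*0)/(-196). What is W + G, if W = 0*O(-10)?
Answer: 37/52 ≈ 0.71154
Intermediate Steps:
G = 37/52 (G = -37*(-1/52) + (12*0)*(-1/196) = 37/52 + 0*(-1/196) = 37/52 + 0 = 37/52 ≈ 0.71154)
W = 0 (W = 0*(15/(-10)) = 0*(15*(-⅒)) = 0*(-3/2) = 0)
W + G = 0 + 37/52 = 37/52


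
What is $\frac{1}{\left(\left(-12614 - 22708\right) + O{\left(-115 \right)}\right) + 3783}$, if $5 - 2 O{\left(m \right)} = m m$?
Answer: $- \frac{1}{38149} \approx -2.6213 \cdot 10^{-5}$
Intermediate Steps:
$O{\left(m \right)} = \frac{5}{2} - \frac{m^{2}}{2}$ ($O{\left(m \right)} = \frac{5}{2} - \frac{m m}{2} = \frac{5}{2} - \frac{m^{2}}{2}$)
$\frac{1}{\left(\left(-12614 - 22708\right) + O{\left(-115 \right)}\right) + 3783} = \frac{1}{\left(\left(-12614 - 22708\right) + \left(\frac{5}{2} - \frac{\left(-115\right)^{2}}{2}\right)\right) + 3783} = \frac{1}{\left(-35322 + \left(\frac{5}{2} - \frac{13225}{2}\right)\right) + 3783} = \frac{1}{\left(-35322 - 6610\right) + 3783} = \frac{1}{-41932 + 3783} = \frac{1}{-38149} = - \frac{1}{38149}$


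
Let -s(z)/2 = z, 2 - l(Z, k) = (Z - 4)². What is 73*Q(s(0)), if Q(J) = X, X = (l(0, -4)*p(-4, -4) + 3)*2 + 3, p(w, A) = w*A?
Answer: -32047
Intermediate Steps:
p(w, A) = A*w
l(Z, k) = 2 - (-4 + Z)² (l(Z, k) = 2 - (Z - 4)² = 2 - (-4 + Z)²)
s(z) = -2*z
X = -439 (X = ((2 - (-4 + 0)²)*(-4*(-4)) + 3)*2 + 3 = ((2 - 1*(-4)²)*16 + 3)*2 + 3 = ((2 - 1*16)*16 + 3)*2 + 3 = ((2 - 16)*16 + 3)*2 + 3 = (-14*16 + 3)*2 + 3 = (-224 + 3)*2 + 3 = -221*2 + 3 = -442 + 3 = -439)
Q(J) = -439
73*Q(s(0)) = 73*(-439) = -32047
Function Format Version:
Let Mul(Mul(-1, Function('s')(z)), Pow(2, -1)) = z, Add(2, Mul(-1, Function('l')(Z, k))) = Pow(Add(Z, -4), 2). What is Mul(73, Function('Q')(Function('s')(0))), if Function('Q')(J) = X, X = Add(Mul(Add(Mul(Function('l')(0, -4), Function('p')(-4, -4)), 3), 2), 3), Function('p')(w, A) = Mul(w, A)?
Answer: -32047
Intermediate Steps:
Function('p')(w, A) = Mul(A, w)
Function('l')(Z, k) = Add(2, Mul(-1, Pow(Add(-4, Z), 2))) (Function('l')(Z, k) = Add(2, Mul(-1, Pow(Add(Z, -4), 2))) = Add(2, Mul(-1, Pow(Add(-4, Z), 2))))
Function('s')(z) = Mul(-2, z)
X = -439 (X = Add(Mul(Add(Mul(Add(2, Mul(-1, Pow(Add(-4, 0), 2))), Mul(-4, -4)), 3), 2), 3) = Add(Mul(Add(Mul(Add(2, Mul(-1, Pow(-4, 2))), 16), 3), 2), 3) = Add(Mul(Add(Mul(Add(2, Mul(-1, 16)), 16), 3), 2), 3) = Add(Mul(Add(Mul(Add(2, -16), 16), 3), 2), 3) = Add(Mul(Add(Mul(-14, 16), 3), 2), 3) = Add(Mul(Add(-224, 3), 2), 3) = Add(Mul(-221, 2), 3) = Add(-442, 3) = -439)
Function('Q')(J) = -439
Mul(73, Function('Q')(Function('s')(0))) = Mul(73, -439) = -32047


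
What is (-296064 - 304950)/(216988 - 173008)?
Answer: -100169/7330 ≈ -13.666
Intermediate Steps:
(-296064 - 304950)/(216988 - 173008) = -601014/43980 = -601014*1/43980 = -100169/7330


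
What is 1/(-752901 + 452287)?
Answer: -1/300614 ≈ -3.3265e-6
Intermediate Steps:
1/(-752901 + 452287) = 1/(-300614) = -1/300614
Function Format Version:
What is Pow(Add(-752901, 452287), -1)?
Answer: Rational(-1, 300614) ≈ -3.3265e-6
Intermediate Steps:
Pow(Add(-752901, 452287), -1) = Pow(-300614, -1) = Rational(-1, 300614)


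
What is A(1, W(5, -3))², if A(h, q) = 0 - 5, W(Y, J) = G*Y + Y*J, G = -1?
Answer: 25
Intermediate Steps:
W(Y, J) = -Y + J*Y (W(Y, J) = -Y + Y*J = -Y + J*Y)
A(h, q) = -5
A(1, W(5, -3))² = (-5)² = 25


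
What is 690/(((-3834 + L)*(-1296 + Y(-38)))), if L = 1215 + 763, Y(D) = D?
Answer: 15/53824 ≈ 0.00027869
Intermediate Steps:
L = 1978
690/(((-3834 + L)*(-1296 + Y(-38)))) = 690/(((-3834 + 1978)*(-1296 - 38))) = 690/((-1856*(-1334))) = 690/2475904 = 690*(1/2475904) = 15/53824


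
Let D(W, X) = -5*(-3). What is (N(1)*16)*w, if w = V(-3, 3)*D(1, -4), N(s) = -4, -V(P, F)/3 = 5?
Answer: 14400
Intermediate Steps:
D(W, X) = 15
V(P, F) = -15 (V(P, F) = -3*5 = -15)
w = -225 (w = -15*15 = -225)
(N(1)*16)*w = -4*16*(-225) = -64*(-225) = 14400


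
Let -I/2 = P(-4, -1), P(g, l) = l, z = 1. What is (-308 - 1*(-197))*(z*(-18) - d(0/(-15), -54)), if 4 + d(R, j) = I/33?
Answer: 17168/11 ≈ 1560.7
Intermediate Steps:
I = 2 (I = -2*(-1) = 2)
d(R, j) = -130/33 (d(R, j) = -4 + 2/33 = -130/33)
(-308 - 1*(-197))*(z*(-18) - d(0/(-15), -54)) = (-308 - 1*(-197))*(1*(-18) - 1*(-130/33)) = (-308 + 197)*(-18 + 130/33) = -111*(-464/33) = 17168/11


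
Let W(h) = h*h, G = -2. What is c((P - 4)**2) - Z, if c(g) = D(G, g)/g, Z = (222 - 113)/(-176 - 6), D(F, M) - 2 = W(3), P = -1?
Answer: 4727/4550 ≈ 1.0389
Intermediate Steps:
W(h) = h**2
D(F, M) = 11 (D(F, M) = 2 + 3**2 = 2 + 9 = 11)
Z = -109/182 (Z = 109/(-182) = 109*(-1/182) = -109/182 ≈ -0.59890)
c(g) = 11/g
c((P - 4)**2) - Z = 11/((-1 - 4)**2) - 1*(-109/182) = 11/((-5)**2) + 109/182 = 11/25 + 109/182 = 4727/4550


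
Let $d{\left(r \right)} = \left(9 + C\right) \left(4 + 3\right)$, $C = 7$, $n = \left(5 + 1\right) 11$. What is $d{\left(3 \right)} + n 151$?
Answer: $10078$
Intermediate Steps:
$n = 66$ ($n = 6 \cdot 11 = 66$)
$d{\left(r \right)} = 112$ ($d{\left(r \right)} = \left(9 + 7\right) \left(4 + 3\right) = 16 \cdot 7 = 112$)
$d{\left(3 \right)} + n 151 = 112 + 66 \cdot 151 = 112 + 9966 = 10078$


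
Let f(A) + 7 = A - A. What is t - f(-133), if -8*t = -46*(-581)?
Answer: -13335/4 ≈ -3333.8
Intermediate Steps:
f(A) = -7 (f(A) = -7 + (A - A) = -7 + 0 = -7)
t = -13363/4 (t = -(-23)*(-581)/4 = -1/8*26726 = -13363/4 ≈ -3340.8)
t - f(-133) = -13363/4 - 1*(-7) = -13363/4 + 7 = -13335/4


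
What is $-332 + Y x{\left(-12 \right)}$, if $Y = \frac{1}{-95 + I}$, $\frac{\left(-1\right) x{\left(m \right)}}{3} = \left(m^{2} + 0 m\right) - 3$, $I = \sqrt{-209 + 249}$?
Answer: $- \frac{196189}{599} + \frac{282 \sqrt{10}}{2995} \approx -327.23$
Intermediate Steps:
$I = 2 \sqrt{10}$ ($I = \sqrt{40} = 2 \sqrt{10} \approx 6.3246$)
$x{\left(m \right)} = 9 - 3 m^{2}$ ($x{\left(m \right)} = - 3 \left(\left(m^{2} + 0 m\right) - 3\right) = - 3 \left(\left(m^{2} + 0\right) - 3\right) = - 3 \left(m^{2} - 3\right) = - 3 \left(-3 + m^{2}\right) = 9 - 3 m^{2}$)
$Y = \frac{1}{-95 + 2 \sqrt{10}} \approx -0.011277$
$-332 + Y x{\left(-12 \right)} = -332 + \left(- \frac{19}{1797} - \frac{2 \sqrt{10}}{8985}\right) \left(9 - 3 \left(-12\right)^{2}\right) = -332 + \left(- \frac{19}{1797} - \frac{2 \sqrt{10}}{8985}\right) \left(9 - 432\right) = -332 + \left(- \frac{19}{1797} - \frac{2 \sqrt{10}}{8985}\right) \left(-423\right) = -332 + \left(\frac{2679}{599} + \frac{282 \sqrt{10}}{2995}\right) = - \frac{196189}{599} + \frac{282 \sqrt{10}}{2995}$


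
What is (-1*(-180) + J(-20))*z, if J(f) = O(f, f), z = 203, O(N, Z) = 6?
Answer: 37758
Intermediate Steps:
J(f) = 6
(-1*(-180) + J(-20))*z = (-1*(-180) + 6)*203 = (180 + 6)*203 = 186*203 = 37758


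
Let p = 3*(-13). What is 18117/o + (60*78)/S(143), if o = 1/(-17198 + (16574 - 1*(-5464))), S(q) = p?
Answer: 87686160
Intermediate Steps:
p = -39
S(q) = -39
o = 1/4840 (o = 1/(-17198 + (16574 + 5464)) = 1/(-17198 + 22038) = 1/4840 ≈ 0.00020661)
18117/o + (60*78)/S(143) = 18117/(1/4840) + (60*78)/(-39) = 18117*4840 + 4680*(-1/39) = 87686280 - 120 = 87686160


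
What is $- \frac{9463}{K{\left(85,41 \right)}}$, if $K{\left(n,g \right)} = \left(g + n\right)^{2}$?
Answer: $- \frac{9463}{15876} \approx -0.59606$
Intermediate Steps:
$- \frac{9463}{K{\left(85,41 \right)}} = - \frac{9463}{\left(41 + 85\right)^{2}} = - \frac{9463}{126^{2}} = - \frac{9463}{15876}$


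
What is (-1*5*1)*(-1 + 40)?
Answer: -195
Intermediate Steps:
(-1*5*1)*(-1 + 40) = -5*1*39 = -5*39 = -195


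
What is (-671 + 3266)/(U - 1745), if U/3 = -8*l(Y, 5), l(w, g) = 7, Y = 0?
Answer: -2595/1913 ≈ -1.3565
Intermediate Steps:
U = -168 (U = 3*(-8*7) = 3*(-56) = -168)
(-671 + 3266)/(U - 1745) = (-671 + 3266)/(-168 - 1745) = 2595/(-1913) = 2595*(-1/1913) = -2595/1913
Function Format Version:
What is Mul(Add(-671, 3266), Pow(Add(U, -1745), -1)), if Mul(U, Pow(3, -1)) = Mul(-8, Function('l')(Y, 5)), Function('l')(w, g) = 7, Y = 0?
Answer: Rational(-2595, 1913) ≈ -1.3565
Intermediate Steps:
U = -168 (U = Mul(3, Mul(-8, 7)) = Mul(3, -56) = -168)
Mul(Add(-671, 3266), Pow(Add(U, -1745), -1)) = Mul(Add(-671, 3266), Pow(Add(-168, -1745), -1)) = Mul(2595, Pow(-1913, -1)) = Mul(2595, Rational(-1, 1913)) = Rational(-2595, 1913)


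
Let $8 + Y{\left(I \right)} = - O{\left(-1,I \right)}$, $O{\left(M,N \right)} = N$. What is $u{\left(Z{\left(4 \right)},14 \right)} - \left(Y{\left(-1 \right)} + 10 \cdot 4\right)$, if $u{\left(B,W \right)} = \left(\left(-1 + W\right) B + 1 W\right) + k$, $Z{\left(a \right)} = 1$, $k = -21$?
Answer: $-27$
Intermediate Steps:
$Y{\left(I \right)} = -8 - I$
$u{\left(B,W \right)} = -21 + W + B \left(-1 + W\right)$ ($u{\left(B,W \right)} = \left(\left(-1 + W\right) B + 1 W\right) - 21 = \left(B \left(-1 + W\right) + W\right) - 21 = \left(W + B \left(-1 + W\right)\right) - 21 = -21 + W + B \left(-1 + W\right)$)
$u{\left(Z{\left(4 \right)},14 \right)} - \left(Y{\left(-1 \right)} + 10 \cdot 4\right) = \left(-21 + 14 - 1 + 1 \cdot 14\right) - \left(\left(-8 - -1\right) + 10 \cdot 4\right) = \left(-21 + 14 - 1 + 14\right) - \left(\left(-8 + 1\right) + 40\right) = 6 - \left(-7 + 40\right) = 6 - 33 = -27$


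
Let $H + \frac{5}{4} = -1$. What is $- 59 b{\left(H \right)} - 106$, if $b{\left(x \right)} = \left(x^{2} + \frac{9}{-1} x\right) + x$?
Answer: $- \frac{23467}{16} \approx -1466.7$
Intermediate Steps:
$H = - \frac{9}{4}$ ($H = - \frac{5}{4} - 1 = - \frac{9}{4} \approx -2.25$)
$b{\left(x \right)} = x^{2} - 8 x$ ($b{\left(x \right)} = \left(x^{2} + 9 \left(-1\right) x\right) + x = \left(x^{2} - 9 x\right) + x = x^{2} - 8 x$)
$- 59 b{\left(H \right)} - 106 = - 59 \left(- \frac{9 \left(-8 - \frac{9}{4}\right)}{4}\right) - 106 = - 59 \left(\left(- \frac{9}{4}\right) \left(- \frac{41}{4}\right)\right) - 106 = \left(-59\right) \frac{369}{16} - 106 = - \frac{21771}{16} - 106 = - \frac{23467}{16}$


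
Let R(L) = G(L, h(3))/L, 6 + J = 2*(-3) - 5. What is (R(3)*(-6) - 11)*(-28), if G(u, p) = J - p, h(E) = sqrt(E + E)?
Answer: -644 - 56*sqrt(6) ≈ -781.17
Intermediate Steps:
J = -17 (J = -6 + (2*(-3) - 5) = -6 + (-6 - 5) = -6 - 11 = -17)
h(E) = sqrt(2)*sqrt(E) (h(E) = sqrt(2*E) = sqrt(2)*sqrt(E))
G(u, p) = -17 - p
R(L) = (-17 - sqrt(6))/L (R(L) = (-17 - sqrt(2)*sqrt(3))/L = (-17 - sqrt(6))/L)
(R(3)*(-6) - 11)*(-28) = (((-17 - sqrt(6))/3)*(-6) - 11)*(-28) = ((-17/3 - sqrt(6)/3)*(-6) - 11)*(-28) = ((34 + 2*sqrt(6)) - 11)*(-28) = (23 + 2*sqrt(6))*(-28) = -644 - 56*sqrt(6)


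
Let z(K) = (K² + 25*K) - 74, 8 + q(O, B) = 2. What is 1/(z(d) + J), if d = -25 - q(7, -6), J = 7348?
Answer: 1/7160 ≈ 0.00013966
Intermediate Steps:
q(O, B) = -6 (q(O, B) = -8 + 2 = -6)
d = -19 (d = -25 - 1*(-6) = -25 + 6 = -19)
z(K) = -74 + K² + 25*K
1/(z(d) + J) = 1/((-74 + (-19)² + 25*(-19)) + 7348) = 1/((-74 + 361 - 475) + 7348) = 1/(-188 + 7348) = 1/7160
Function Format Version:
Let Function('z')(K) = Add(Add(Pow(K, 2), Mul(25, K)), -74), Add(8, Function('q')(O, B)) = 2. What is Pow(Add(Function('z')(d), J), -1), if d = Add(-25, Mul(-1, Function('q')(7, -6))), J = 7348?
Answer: Rational(1, 7160) ≈ 0.00013966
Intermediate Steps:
Function('q')(O, B) = -6 (Function('q')(O, B) = Add(-8, 2) = -6)
d = -19 (d = Add(-25, Mul(-1, -6)) = Add(-25, 6) = -19)
Function('z')(K) = Add(-74, Pow(K, 2), Mul(25, K))
Pow(Add(Function('z')(d), J), -1) = Pow(Add(Add(-74, Pow(-19, 2), Mul(25, -19)), 7348), -1) = Pow(Add(Add(-74, 361, -475), 7348), -1) = Pow(Add(-188, 7348), -1) = Pow(7160, -1) = Rational(1, 7160)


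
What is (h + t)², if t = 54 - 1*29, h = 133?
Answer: 24964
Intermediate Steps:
t = 25 (t = 54 - 29 = 25)
(h + t)² = (133 + 25)² = 158² = 24964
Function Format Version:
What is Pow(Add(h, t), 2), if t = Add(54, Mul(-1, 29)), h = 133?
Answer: 24964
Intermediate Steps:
t = 25 (t = Add(54, -29) = 25)
Pow(Add(h, t), 2) = Pow(Add(133, 25), 2) = Pow(158, 2) = 24964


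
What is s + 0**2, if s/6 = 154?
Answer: 924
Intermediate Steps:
s = 924 (s = 6*154 = 924)
s + 0**2 = 924 + 0**2 = 924 + 0 = 924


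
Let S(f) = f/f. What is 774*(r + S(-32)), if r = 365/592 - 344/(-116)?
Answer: 30443355/8584 ≈ 3546.5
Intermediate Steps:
S(f) = 1
r = 61497/17168 (r = 365*(1/592) - 344*(-1/116) = 365/592 + 86/29 = 61497/17168 ≈ 3.5821)
774*(r + S(-32)) = 774*(61497/17168 + 1) = 774*(78665/17168) = 30443355/8584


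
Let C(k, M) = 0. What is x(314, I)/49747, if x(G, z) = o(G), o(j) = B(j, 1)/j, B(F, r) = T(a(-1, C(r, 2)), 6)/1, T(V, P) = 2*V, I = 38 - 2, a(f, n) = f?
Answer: -1/7810279 ≈ -1.2804e-7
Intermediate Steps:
I = 36
B(F, r) = -2 (B(F, r) = (2*(-1))/1 = -2*1 = -2)
o(j) = -2/j
x(G, z) = -2/G
x(314, I)/49747 = -2/314/49747 = -2*1/314*(1/49747) = -1/157*1/49747 = -1/7810279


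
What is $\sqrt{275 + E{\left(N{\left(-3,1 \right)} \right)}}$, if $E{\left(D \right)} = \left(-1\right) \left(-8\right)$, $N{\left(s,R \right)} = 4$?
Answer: $\sqrt{283} \approx 16.823$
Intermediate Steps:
$E{\left(D \right)} = 8$
$\sqrt{275 + E{\left(N{\left(-3,1 \right)} \right)}} = \sqrt{275 + 8} = \sqrt{283}$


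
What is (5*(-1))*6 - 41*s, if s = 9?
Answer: -399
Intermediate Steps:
(5*(-1))*6 - 41*s = (5*(-1))*6 - 41*9 = -5*6 - 369 = -30 - 369 = -399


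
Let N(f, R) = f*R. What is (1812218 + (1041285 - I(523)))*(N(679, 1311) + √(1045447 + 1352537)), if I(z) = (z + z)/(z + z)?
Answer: 2540099021838 + 11414008*√149874 ≈ 2.5445e+12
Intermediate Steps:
N(f, R) = R*f
I(z) = 1 (I(z) = (2*z)/((2*z)) = (2*z)*(1/(2*z)) = 1)
(1812218 + (1041285 - I(523)))*(N(679, 1311) + √(1045447 + 1352537)) = (1812218 + (1041285 - 1*1))*(1311*679 + √(1045447 + 1352537)) = (1812218 + (1041285 - 1))*(890169 + √2397984) = (1812218 + 1041284)*(890169 + 4*√149874) = 2853502*(890169 + 4*√149874) = 2540099021838 + 11414008*√149874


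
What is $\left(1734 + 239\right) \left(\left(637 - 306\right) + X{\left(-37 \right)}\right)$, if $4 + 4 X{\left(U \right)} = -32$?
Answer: $635306$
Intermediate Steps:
$X{\left(U \right)} = -9$ ($X{\left(U \right)} = -1 + \frac{1}{4} \left(-32\right) = -1 - 8 = -9$)
$\left(1734 + 239\right) \left(\left(637 - 306\right) + X{\left(-37 \right)}\right) = \left(1734 + 239\right) \left(\left(637 - 306\right) - 9\right) = 1973 \left(331 - 9\right) = 1973 \cdot 322 = 635306$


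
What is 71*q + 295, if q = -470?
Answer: -33075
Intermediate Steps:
71*q + 295 = 71*(-470) + 295 = -33370 + 295 = -33075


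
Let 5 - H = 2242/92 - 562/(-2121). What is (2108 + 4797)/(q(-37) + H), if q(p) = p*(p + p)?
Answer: 134738646/53044009 ≈ 2.5401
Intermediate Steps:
q(p) = 2*p² (q(p) = p*(2*p) = 2*p²)
H = -1915663/97566 (H = 5 - (2242/92 - 562/(-2121)) = 5 - (2242*(1/92) - 562*(-1/2121)) = 5 - (1121/46 + 562/2121) = 5 - 1*2403493/97566 = 5 - 2403493/97566 = -1915663/97566 ≈ -19.635)
(2108 + 4797)/(q(-37) + H) = (2108 + 4797)/(2*(-37)² - 1915663/97566) = 6905/(2*1369 - 1915663/97566) = 6905/(2738 - 1915663/97566) = 6905/(265220045/97566) = 6905*(97566/265220045) = 134738646/53044009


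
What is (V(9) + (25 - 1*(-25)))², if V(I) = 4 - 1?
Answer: 2809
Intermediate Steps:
V(I) = 3
(V(9) + (25 - 1*(-25)))² = (3 + (25 - 1*(-25)))² = (3 + (25 + 25))² = (3 + 50)² = 53² = 2809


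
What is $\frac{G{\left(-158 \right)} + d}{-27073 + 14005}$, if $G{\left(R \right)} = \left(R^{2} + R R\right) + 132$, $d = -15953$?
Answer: $- \frac{11369}{4356} \approx -2.61$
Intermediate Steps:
$G{\left(R \right)} = 132 + 2 R^{2}$ ($G{\left(R \right)} = \left(R^{2} + R^{2}\right) + 132 = 2 R^{2} + 132 = 132 + 2 R^{2}$)
$\frac{G{\left(-158 \right)} + d}{-27073 + 14005} = \frac{\left(132 + 2 \left(-158\right)^{2}\right) - 15953}{-27073 + 14005} = \frac{\left(132 + 2 \cdot 24964\right) - 15953}{-13068} = \left(\left(132 + 49928\right) - 15953\right) \left(- \frac{1}{13068}\right) = \left(50060 - 15953\right) \left(- \frac{1}{13068}\right) = 34107 \left(- \frac{1}{13068}\right) = - \frac{11369}{4356}$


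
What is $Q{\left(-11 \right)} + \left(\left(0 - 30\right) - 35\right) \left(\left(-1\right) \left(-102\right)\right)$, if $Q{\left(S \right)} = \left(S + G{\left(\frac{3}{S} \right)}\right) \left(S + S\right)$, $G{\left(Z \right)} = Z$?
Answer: $-6382$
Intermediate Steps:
$Q{\left(S \right)} = 2 S \left(S + \frac{3}{S}\right)$ ($Q{\left(S \right)} = \left(S + \frac{3}{S}\right) \left(S + S\right) = \left(S + \frac{3}{S}\right) 2 S = 2 S \left(S + \frac{3}{S}\right)$)
$Q{\left(-11 \right)} + \left(\left(0 - 30\right) - 35\right) \left(\left(-1\right) \left(-102\right)\right) = \left(6 + 2 \left(-11\right)^{2}\right) + \left(\left(0 - 30\right) - 35\right) \left(\left(-1\right) \left(-102\right)\right) = \left(6 + 2 \cdot 121\right) + \left(-30 - 35\right) 102 = \left(6 + 242\right) - 6630 = 248 - 6630 = -6382$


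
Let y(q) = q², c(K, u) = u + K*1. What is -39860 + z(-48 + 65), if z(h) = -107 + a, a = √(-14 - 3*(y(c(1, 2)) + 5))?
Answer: -39967 + 2*I*√14 ≈ -39967.0 + 7.4833*I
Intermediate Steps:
c(K, u) = K + u (c(K, u) = u + K = K + u)
a = 2*I*√14 (a = √(-14 - 3*((1 + 2)² + 5)) = √(-14 - 3*(3² + 5)) = √(-14 - 3*(9 + 5)) = √(-14 - 3*14) = √(-14 - 42) = √(-56) = 2*I*√14 ≈ 7.4833*I)
z(h) = -107 + 2*I*√14
-39860 + z(-48 + 65) = -39860 + (-107 + 2*I*√14) = -39967 + 2*I*√14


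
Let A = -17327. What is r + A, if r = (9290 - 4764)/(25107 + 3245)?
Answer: -245625289/14176 ≈ -17327.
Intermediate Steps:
r = 2263/14176 (r = 4526/28352 = 4526*(1/28352) = 2263/14176 ≈ 0.15964)
r + A = 2263/14176 - 17327 = -245625289/14176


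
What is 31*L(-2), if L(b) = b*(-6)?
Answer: 372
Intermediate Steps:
L(b) = -6*b
31*L(-2) = 31*(-6*(-2)) = 31*12 = 372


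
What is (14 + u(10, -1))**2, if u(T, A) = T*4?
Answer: 2916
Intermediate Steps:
u(T, A) = 4*T
(14 + u(10, -1))**2 = (14 + 4*10)**2 = (14 + 40)**2 = 54**2 = 2916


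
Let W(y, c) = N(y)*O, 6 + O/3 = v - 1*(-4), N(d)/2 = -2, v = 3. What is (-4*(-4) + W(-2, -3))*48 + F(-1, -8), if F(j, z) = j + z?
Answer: 183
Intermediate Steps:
N(d) = -4 (N(d) = 2*(-2) = -4)
O = 3 (O = -18 + 3*(3 - 1*(-4)) = -18 + 3*(3 + 4) = -18 + 3*7 = -18 + 21 = 3)
W(y, c) = -12 (W(y, c) = -4*3 = -12)
(-4*(-4) + W(-2, -3))*48 + F(-1, -8) = (-4*(-4) - 12)*48 + (-1 - 8) = (16 - 12)*48 - 9 = 4*48 - 9 = 192 - 9 = 183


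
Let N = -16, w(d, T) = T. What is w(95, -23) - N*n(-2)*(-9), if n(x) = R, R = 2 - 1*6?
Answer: 553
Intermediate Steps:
R = -4 (R = 2 - 6 = -4)
n(x) = -4
w(95, -23) - N*n(-2)*(-9) = -23 - (-16*(-4))*(-9) = -23 - 64*(-9) = -23 - 1*(-576) = -23 + 576 = 553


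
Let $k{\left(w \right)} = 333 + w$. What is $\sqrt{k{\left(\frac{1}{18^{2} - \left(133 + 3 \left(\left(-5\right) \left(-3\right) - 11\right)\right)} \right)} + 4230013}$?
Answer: $\frac{\sqrt{135544516365}}{179} \approx 2056.8$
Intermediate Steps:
$\sqrt{k{\left(\frac{1}{18^{2} - \left(133 + 3 \left(\left(-5\right) \left(-3\right) - 11\right)\right)} \right)} + 4230013} = \sqrt{\left(333 + \frac{1}{18^{2} - \left(133 + 3 \left(\left(-5\right) \left(-3\right) - 11\right)\right)}\right) + 4230013} = \sqrt{\left(333 + \frac{1}{324 - \left(133 + 3 \left(15 - 11\right)\right)}\right) + 4230013} = \sqrt{\left(333 + \frac{1}{324 - 145}\right) + 4230013} = \sqrt{\left(333 + \frac{1}{179}\right) + 4230013} = \sqrt{\frac{59608}{179} + 4230013} = \sqrt{\frac{757231935}{179}} = \frac{\sqrt{135544516365}}{179}$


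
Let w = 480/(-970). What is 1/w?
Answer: -97/48 ≈ -2.0208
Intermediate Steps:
w = -48/97 (w = 480*(-1/970) = -48/97 ≈ -0.49485)
1/w = 1/(-48/97) = -97/48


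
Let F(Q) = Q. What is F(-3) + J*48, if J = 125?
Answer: 5997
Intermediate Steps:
F(-3) + J*48 = -3 + 125*48 = -3 + 6000 = 5997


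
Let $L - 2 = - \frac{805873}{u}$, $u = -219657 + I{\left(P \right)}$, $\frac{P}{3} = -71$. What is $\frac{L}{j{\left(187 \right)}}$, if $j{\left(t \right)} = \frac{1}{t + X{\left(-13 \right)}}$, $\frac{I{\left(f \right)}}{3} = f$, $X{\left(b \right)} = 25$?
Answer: $\frac{66062645}{55074} \approx 1199.5$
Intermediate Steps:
$P = -213$ ($P = 3 \left(-71\right) = -213$)
$I{\left(f \right)} = 3 f$
$u = -220296$ ($u = -219657 + 3 \left(-213\right) = -219657 - 639 = -220296$)
$L = \frac{1246465}{220296}$ ($L = 2 - \frac{805873}{-220296} = 2 - - \frac{805873}{220296} = 2 + \frac{805873}{220296} = \frac{1246465}{220296} \approx 5.6581$)
$j{\left(t \right)} = \frac{1}{25 + t}$ ($j{\left(t \right)} = \frac{1}{t + 25} = \frac{1}{25 + t}$)
$\frac{L}{j{\left(187 \right)}} = \frac{1246465}{220296 \frac{1}{25 + 187}} = \frac{1246465}{220296 \cdot \frac{1}{212}} = \frac{1246465 \frac{1}{\frac{1}{212}}}{220296} = \frac{1246465}{220296} \cdot 212 = \frac{66062645}{55074}$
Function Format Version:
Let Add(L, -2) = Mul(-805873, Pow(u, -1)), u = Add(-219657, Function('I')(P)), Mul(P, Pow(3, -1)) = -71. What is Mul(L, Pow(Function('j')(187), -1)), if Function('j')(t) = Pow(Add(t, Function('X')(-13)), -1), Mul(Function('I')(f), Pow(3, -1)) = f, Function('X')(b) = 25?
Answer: Rational(66062645, 55074) ≈ 1199.5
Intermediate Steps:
P = -213 (P = Mul(3, -71) = -213)
Function('I')(f) = Mul(3, f)
u = -220296 (u = Add(-219657, Mul(3, -213)) = Add(-219657, -639) = -220296)
L = Rational(1246465, 220296) (L = Add(2, Mul(-805873, Pow(-220296, -1))) = Add(2, Mul(-805873, Rational(-1, 220296))) = Add(2, Rational(805873, 220296)) = Rational(1246465, 220296) ≈ 5.6581)
Function('j')(t) = Pow(Add(25, t), -1) (Function('j')(t) = Pow(Add(t, 25), -1) = Pow(Add(25, t), -1))
Mul(L, Pow(Function('j')(187), -1)) = Mul(Rational(1246465, 220296), Pow(Pow(Add(25, 187), -1), -1)) = Mul(Rational(1246465, 220296), Pow(Pow(212, -1), -1)) = Mul(Rational(1246465, 220296), Pow(Rational(1, 212), -1)) = Mul(Rational(1246465, 220296), 212) = Rational(66062645, 55074)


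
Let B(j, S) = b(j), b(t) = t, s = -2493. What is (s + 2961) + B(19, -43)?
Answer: 487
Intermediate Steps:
B(j, S) = j
(s + 2961) + B(19, -43) = (-2493 + 2961) + 19 = 468 + 19 = 487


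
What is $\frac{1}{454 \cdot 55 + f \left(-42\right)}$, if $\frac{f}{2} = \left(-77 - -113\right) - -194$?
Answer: $\frac{1}{5650} \approx 0.00017699$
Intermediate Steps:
$f = 460$ ($f = 2 \left(\left(-77 - -113\right) - -194\right) = 2 \left(\left(-77 + 113\right) + 194\right) = 2 \left(36 + 194\right) = 2 \cdot 230 = 460$)
$\frac{1}{454 \cdot 55 + f \left(-42\right)} = \frac{1}{454 \cdot 55 + 460 \left(-42\right)} = \frac{1}{24970 - 19320} = \frac{1}{5650}$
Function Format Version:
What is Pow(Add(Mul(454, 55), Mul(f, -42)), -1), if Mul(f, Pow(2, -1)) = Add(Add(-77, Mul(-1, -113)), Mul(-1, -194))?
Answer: Rational(1, 5650) ≈ 0.00017699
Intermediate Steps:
f = 460 (f = Mul(2, Add(Add(-77, Mul(-1, -113)), Mul(-1, -194))) = Mul(2, Add(Add(-77, 113), 194)) = Mul(2, Add(36, 194)) = Mul(2, 230) = 460)
Pow(Add(Mul(454, 55), Mul(f, -42)), -1) = Pow(Add(Mul(454, 55), Mul(460, -42)), -1) = Pow(Add(24970, -19320), -1) = Pow(5650, -1) = Rational(1, 5650)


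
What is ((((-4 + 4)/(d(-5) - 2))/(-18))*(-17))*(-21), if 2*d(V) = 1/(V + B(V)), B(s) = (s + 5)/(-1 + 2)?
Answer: 0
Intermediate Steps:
B(s) = 5 + s (B(s) = (5 + s)/1 = (5 + s)*1 = 5 + s)
d(V) = 1/(2*(5 + 2*V)) (d(V) = 1/(2*(V + (5 + V))) = 1/(2*(5 + 2*V)))
((((-4 + 4)/(d(-5) - 2))/(-18))*(-17))*(-21) = ((((-4 + 4)/(1/(2*(5 + 2*(-5))) - 2))/(-18))*(-17))*(-21) = (((0/(1/(2*(5 - 10)) - 2))*(-1/18))*(-17))*(-21) = (((0/((½)/(-5) - 2))*(-1/18))*(-17))*(-21) = (((0/((½)*(-⅕) - 2))*(-1/18))*(-17))*(-21) = (((0/(-⅒ - 2))*(-1/18))*(-17))*(-21) = (((0/(-21/10))*(-1/18))*(-17))*(-21) = (((0*(-10/21))*(-1/18))*(-17))*(-21) = ((0*(-1/18))*(-17))*(-21) = (0*(-17))*(-21) = 0*(-21) = 0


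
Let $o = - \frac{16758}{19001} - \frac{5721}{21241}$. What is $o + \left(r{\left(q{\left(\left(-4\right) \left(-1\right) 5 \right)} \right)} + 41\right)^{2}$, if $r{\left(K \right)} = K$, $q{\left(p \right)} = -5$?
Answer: $\frac{522601250937}{403600241} \approx 1294.8$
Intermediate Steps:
$o = - \frac{464661399}{403600241}$ ($o = \left(-16758\right) \frac{1}{19001} - \frac{5721}{21241} = - \frac{16758}{19001} - \frac{5721}{21241} = - \frac{464661399}{403600241} \approx -1.1513$)
$o + \left(r{\left(q{\left(\left(-4\right) \left(-1\right) 5 \right)} \right)} + 41\right)^{2} = - \frac{464661399}{403600241} + \left(-5 + 41\right)^{2} = - \frac{464661399}{403600241} + 36^{2} = - \frac{464661399}{403600241} + 1296 = \frac{522601250937}{403600241}$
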